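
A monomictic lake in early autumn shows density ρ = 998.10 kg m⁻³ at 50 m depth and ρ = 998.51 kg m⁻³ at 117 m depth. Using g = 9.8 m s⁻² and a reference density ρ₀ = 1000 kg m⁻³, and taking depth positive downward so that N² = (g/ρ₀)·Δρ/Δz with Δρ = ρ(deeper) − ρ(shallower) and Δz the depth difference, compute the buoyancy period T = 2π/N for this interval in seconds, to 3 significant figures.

811 s

Δρ = 998.51 − 998.10 = 0.41 kg m⁻³ over Δz = 117 − 50 = 67 m.
N² = (9.8/1000) × (0.41/67) = 5.9970 × 10⁻⁵ s⁻².
N = √(5.9970 × 10⁻⁵) = 7.7440 × 10⁻³ rad s⁻¹, so T = 2π/N = 811.36 s ≈ 811 s.
Since Δρ > 0 the layer is stably stratified.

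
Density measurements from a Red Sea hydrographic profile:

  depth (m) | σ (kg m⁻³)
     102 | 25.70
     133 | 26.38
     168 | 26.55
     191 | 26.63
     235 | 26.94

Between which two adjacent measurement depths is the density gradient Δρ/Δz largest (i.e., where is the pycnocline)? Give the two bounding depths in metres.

Compute the density gradient over each adjacent pair:
  102–133 m: Δρ/Δz = 0.68/31 = 0.022 kg m⁻⁴
  133–168 m: Δρ/Δz = 0.17/35 = 4.9 × 10⁻³ kg m⁻⁴
  168–191 m: Δρ/Δz = 0.08/23 = 3.5 × 10⁻³ kg m⁻⁴
  191–235 m: Δρ/Δz = 0.31/44 = 7.0 × 10⁻³ kg m⁻⁴
The largest gradient is in the 102–133 m interval — the pycnocline.

102–133 m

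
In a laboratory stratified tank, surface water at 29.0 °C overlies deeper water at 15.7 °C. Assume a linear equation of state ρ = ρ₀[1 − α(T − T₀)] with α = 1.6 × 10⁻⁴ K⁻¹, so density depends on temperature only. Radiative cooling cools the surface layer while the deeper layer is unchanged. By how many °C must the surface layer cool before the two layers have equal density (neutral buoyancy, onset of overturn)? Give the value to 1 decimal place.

13.3 °C

With temperature the only control, equal density requires T_surf′ = T_deep.
T_surf′ = 15.7 °C.
Cooling required: 29.0 − 15.7 = 13.3 °C.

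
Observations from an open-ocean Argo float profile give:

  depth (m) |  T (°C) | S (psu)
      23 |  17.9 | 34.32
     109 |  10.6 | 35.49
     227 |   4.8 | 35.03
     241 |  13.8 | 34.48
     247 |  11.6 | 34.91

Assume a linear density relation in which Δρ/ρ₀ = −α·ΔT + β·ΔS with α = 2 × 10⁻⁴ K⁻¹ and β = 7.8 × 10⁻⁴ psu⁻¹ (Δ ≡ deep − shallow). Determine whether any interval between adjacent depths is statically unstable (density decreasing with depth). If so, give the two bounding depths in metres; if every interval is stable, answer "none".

227–241 m

Evaluate Δρ/ρ₀ = −αΔT + βΔS across each adjacent pair:
  23–109 m: −αΔT+βΔS = −(2 × 10⁻⁴)(-7.3)+(7.8 × 10⁻⁴)(+1.17) = 2.4 × 10⁻³ → stable
  109–227 m: −αΔT+βΔS = −(2 × 10⁻⁴)(-5.8)+(7.8 × 10⁻⁴)(-0.46) = 8.0 × 10⁻⁴ → stable
  227–241 m: −αΔT+βΔS = −(2 × 10⁻⁴)(+9.0)+(7.8 × 10⁻⁴)(-0.55) = -2.2 × 10⁻³ → UNSTABLE
  241–247 m: −αΔT+βΔS = −(2 × 10⁻⁴)(-2.2)+(7.8 × 10⁻⁴)(+0.43) = 7.8 × 10⁻⁴ → stable
The 227–241 m interval has Δρ < 0: lighter water underlies denser water.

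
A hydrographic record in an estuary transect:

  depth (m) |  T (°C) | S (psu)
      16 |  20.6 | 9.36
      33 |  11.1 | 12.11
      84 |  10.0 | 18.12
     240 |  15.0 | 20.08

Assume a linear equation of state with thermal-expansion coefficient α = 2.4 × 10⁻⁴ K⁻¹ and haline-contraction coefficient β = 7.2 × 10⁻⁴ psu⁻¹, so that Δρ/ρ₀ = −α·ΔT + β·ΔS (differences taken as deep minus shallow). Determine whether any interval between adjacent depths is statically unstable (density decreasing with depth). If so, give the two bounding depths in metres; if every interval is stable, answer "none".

Evaluate Δρ/ρ₀ = −αΔT + βΔS across each adjacent pair:
  16–33 m: −αΔT+βΔS = −(2.4 × 10⁻⁴)(-9.5)+(7.2 × 10⁻⁴)(+2.75) = 4.3 × 10⁻³ → stable
  33–84 m: −αΔT+βΔS = −(2.4 × 10⁻⁴)(-1.1)+(7.2 × 10⁻⁴)(+6.01) = 4.6 × 10⁻³ → stable
  84–240 m: −αΔT+βΔS = −(2.4 × 10⁻⁴)(+5.0)+(7.2 × 10⁻⁴)(+1.96) = 2.1 × 10⁻⁴ → stable
Every interval has Δρ > 0: the column is stably stratified throughout.

none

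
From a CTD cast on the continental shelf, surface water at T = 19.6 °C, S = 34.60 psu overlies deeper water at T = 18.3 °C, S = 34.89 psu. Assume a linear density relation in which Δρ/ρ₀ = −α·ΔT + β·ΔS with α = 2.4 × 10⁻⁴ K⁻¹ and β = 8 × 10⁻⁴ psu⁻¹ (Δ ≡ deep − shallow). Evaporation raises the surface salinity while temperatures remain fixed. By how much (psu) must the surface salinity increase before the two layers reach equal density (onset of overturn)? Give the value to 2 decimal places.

Neutral buoyancy requires −α(T_deep − T_surf) + β(S_deep − S_surf′) = 0.
S_surf′ = S_deep − (α/β)·ΔT = 34.89 − (2.4 × 10⁻⁴/8 × 10⁻⁴)·(-1.3) = 35.2800 psu.
Increase required: 35.2800 − 34.60 = 0.6800 psu.

0.68 psu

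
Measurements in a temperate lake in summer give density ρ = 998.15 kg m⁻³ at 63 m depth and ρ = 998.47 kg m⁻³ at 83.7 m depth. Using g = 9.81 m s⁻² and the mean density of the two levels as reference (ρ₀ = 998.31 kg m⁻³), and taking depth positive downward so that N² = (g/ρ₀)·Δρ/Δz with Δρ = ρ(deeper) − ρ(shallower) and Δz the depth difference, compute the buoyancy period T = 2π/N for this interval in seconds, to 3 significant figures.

Δρ = 998.47 − 998.15 = 0.32 kg m⁻³ over Δz = 83.7 − 63 = 20.7 m.
N² = (9.81/998.31) × (0.32/20.7) = 1.5191 × 10⁻⁴ s⁻².
N = √(1.5191 × 10⁻⁴) = 0.012325 rad s⁻¹, so T = 2π/N = 509.79 s ≈ 510 s.

510 s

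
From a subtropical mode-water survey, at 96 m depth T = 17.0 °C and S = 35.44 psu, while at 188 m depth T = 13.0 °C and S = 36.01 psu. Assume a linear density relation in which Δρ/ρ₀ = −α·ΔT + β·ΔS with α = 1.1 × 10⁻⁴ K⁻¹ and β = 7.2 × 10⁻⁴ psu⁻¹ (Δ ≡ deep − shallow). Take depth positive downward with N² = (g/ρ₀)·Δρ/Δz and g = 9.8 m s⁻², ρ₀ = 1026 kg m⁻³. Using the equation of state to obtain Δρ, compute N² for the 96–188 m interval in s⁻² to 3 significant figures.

ΔT = -4.0 K, ΔS = +0.57 psu (deep − shallow).
Δρ/ρ₀ = −αΔT + βΔS = 4.40 × 10⁻⁴ + 4.104 × 10⁻⁴ = 8.504 × 10⁻⁴, so Δρ ≈ 0.8725 kg m⁻³.
N² = (g/ρ₀)·Δρ/Δz = g·(Δρ/ρ₀)/Δz = 9.8 × 8.504 × 10⁻⁴ / 92 = 9.0586 × 10⁻⁵ s⁻² ≈ 9.06 × 10⁻⁵ s⁻².

9.06 × 10⁻⁵ s⁻²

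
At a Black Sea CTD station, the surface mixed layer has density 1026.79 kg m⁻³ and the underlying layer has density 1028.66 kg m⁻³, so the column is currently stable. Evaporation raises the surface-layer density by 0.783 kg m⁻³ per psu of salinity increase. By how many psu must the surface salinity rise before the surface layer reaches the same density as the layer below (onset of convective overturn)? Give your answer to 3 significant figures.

2.39 psu

Density deficit of the surface layer: 1028.66 − 1026.79 = 1.87 kg m⁻³.
Required change = 1.87 / 0.783 = 2.39 psu.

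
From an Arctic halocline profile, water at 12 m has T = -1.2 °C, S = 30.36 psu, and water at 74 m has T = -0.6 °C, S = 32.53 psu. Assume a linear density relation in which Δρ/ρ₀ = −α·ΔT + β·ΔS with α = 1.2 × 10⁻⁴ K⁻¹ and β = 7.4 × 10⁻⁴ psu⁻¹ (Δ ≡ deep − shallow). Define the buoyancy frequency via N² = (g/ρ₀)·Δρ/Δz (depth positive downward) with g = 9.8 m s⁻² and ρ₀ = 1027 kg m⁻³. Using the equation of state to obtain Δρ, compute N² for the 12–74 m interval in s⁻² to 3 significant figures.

ΔT = +0.6 K, ΔS = +2.17 psu (deep − shallow).
Δρ/ρ₀ = −αΔT + βΔS = -7.20 × 10⁻⁵ + 1.6058 × 10⁻³ = 1.5338 × 10⁻³, so Δρ ≈ 1.575 kg m⁻³.
N² = (g/ρ₀)·Δρ/Δz = g·(Δρ/ρ₀)/Δz = 9.8 × 1.5338 × 10⁻³ / 62 = 2.4244 × 10⁻⁴ s⁻² ≈ 2.42 × 10⁻⁴ s⁻².

2.42 × 10⁻⁴ s⁻²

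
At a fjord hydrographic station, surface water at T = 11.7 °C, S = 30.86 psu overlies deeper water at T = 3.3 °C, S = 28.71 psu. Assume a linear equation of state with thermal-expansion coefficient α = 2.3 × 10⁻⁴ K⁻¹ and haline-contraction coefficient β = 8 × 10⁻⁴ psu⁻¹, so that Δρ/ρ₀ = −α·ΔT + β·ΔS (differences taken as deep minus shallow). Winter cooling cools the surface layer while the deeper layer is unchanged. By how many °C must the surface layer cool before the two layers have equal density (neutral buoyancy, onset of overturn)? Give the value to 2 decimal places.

0.92 °C

Neutral buoyancy requires Δρ = 0, i.e. −α(T_deep − T_surf′) + β(S_deep − S_surf) = 0.
T_surf′ = T_deep − (β/α)·ΔS = 3.3 − (8 × 10⁻⁴/2.3 × 10⁻⁴)·(-2.15) = 10.7783 °C.
Cooling required: 11.7 − (10.7783) = 0.9217 °C.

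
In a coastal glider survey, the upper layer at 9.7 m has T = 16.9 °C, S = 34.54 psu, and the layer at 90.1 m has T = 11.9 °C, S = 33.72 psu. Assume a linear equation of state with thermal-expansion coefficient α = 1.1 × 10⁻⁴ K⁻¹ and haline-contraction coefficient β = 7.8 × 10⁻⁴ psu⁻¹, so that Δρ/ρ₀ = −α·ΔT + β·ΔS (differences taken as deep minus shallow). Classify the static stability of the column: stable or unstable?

unstable

ΔT = 11.9 − 16.9 = -5.0 K and ΔS = 33.72 − 34.54 = -0.82 psu (deep − shallow).
−αΔT = 5.50 × 10⁻⁴; βΔS = -6.396 × 10⁻⁴; sum Δρ/ρ₀ = -8.96 × 10⁻⁵.
Δρ/ρ₀ < 0, so Δρ < 0: deeper water is lighter → statically unstable; the column would overturn.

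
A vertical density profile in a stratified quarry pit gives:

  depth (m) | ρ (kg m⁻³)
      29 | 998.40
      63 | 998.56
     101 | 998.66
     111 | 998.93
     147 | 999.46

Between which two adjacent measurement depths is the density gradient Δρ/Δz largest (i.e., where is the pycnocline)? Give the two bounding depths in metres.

Compute the density gradient over each adjacent pair:
  29–63 m: Δρ/Δz = 0.16/34 = 4.7 × 10⁻³ kg m⁻⁴
  63–101 m: Δρ/Δz = 0.10/38 = 2.6 × 10⁻³ kg m⁻⁴
  101–111 m: Δρ/Δz = 0.27/10 = 0.027 kg m⁻⁴
  111–147 m: Δρ/Δz = 0.53/36 = 0.015 kg m⁻⁴
The largest gradient is in the 101–111 m interval — the pycnocline.

101–111 m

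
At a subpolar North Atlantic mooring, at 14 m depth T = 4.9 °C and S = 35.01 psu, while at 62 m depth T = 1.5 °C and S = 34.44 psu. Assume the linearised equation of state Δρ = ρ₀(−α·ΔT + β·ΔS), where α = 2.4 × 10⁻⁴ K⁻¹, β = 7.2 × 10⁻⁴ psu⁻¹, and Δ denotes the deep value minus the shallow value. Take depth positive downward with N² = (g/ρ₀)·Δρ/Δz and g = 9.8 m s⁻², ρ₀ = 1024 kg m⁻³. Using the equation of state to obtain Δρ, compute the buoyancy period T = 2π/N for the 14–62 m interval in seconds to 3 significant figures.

ΔT = -3.4 K, ΔS = -0.57 psu (deep − shallow).
Δρ/ρ₀ = −αΔT + βΔS = 8.16 × 10⁻⁴ − 4.104 × 10⁻⁴ = 4.056 × 10⁻⁴, so Δρ ≈ 0.4153 kg m⁻³.
N² = (g/ρ₀)·Δρ/Δz = g·(Δρ/ρ₀)/Δz = 9.8 × 4.056 × 10⁻⁴ / 48 = 8.2810 × 10⁻⁵ s⁻².
N = √(8.2810 × 10⁻⁵) = 9.1000 × 10⁻³ rad s⁻¹ → T = 2π/N = 690.46 s ≈ 690 s.

690 s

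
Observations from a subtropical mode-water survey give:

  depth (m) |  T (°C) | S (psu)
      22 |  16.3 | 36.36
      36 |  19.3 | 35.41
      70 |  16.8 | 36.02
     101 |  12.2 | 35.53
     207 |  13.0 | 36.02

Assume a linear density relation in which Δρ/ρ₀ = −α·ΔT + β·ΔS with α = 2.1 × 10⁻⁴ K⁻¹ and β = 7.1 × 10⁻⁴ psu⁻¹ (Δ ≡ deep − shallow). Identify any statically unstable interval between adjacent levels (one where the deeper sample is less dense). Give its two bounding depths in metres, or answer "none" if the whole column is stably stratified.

Evaluate Δρ/ρ₀ = −αΔT + βΔS across each adjacent pair:
  22–36 m: −αΔT+βΔS = −(2.1 × 10⁻⁴)(+3.0)+(7.1 × 10⁻⁴)(-0.95) = -1.3 × 10⁻³ → UNSTABLE
  36–70 m: −αΔT+βΔS = −(2.1 × 10⁻⁴)(-2.5)+(7.1 × 10⁻⁴)(+0.61) = 9.6 × 10⁻⁴ → stable
  70–101 m: −αΔT+βΔS = −(2.1 × 10⁻⁴)(-4.6)+(7.1 × 10⁻⁴)(-0.49) = 6.2 × 10⁻⁴ → stable
  101–207 m: −αΔT+βΔS = −(2.1 × 10⁻⁴)(+0.8)+(7.1 × 10⁻⁴)(+0.49) = 1.8 × 10⁻⁴ → stable
The 22–36 m interval has Δρ < 0: lighter water underlies denser water.

22–36 m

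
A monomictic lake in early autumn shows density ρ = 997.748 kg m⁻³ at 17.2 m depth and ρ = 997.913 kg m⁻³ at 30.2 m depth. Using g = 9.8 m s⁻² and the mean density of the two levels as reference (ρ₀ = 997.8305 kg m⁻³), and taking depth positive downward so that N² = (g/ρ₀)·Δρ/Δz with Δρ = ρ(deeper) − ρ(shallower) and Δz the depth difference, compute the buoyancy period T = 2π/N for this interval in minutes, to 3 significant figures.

Δρ = 997.913 − 997.748 = 0.165 kg m⁻³ over Δz = 30.2 − 17.2 = 13 m.
N² = (9.8/997.8305) × (0.165/13) = 1.2466 × 10⁻⁴ s⁻².
N = √(1.2466 × 10⁻⁴) = 0.011165 rad s⁻¹, so T = 2π/N = 562.76 s = 9.3793 min ≈ 9.38 min.

9.38 min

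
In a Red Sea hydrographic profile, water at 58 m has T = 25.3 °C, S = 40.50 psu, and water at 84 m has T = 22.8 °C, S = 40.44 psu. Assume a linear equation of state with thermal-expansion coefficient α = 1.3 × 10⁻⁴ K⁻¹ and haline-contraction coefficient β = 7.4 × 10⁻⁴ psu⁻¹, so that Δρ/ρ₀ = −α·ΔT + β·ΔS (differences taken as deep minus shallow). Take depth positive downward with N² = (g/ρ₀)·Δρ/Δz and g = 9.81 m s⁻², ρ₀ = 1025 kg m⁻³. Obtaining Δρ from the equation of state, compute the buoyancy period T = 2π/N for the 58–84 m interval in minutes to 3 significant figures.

ΔT = -2.5 K, ΔS = -0.06 psu (deep − shallow).
Δρ/ρ₀ = −αΔT + βΔS = 3.25 × 10⁻⁴ − 4.44 × 10⁻⁵ = 2.806 × 10⁻⁴, so Δρ ≈ 0.2876 kg m⁻³.
N² = (g/ρ₀)·Δρ/Δz = g·(Δρ/ρ₀)/Δz = 9.81 × 2.806 × 10⁻⁴ / 26 = 1.0587 × 10⁻⁴ s⁻².
N = √(1.0587 × 10⁻⁴) = 0.010289 rad s⁻¹ → T = 2π/N = 610.67 s = 10.178 min ≈ 10.2 min.

10.2 min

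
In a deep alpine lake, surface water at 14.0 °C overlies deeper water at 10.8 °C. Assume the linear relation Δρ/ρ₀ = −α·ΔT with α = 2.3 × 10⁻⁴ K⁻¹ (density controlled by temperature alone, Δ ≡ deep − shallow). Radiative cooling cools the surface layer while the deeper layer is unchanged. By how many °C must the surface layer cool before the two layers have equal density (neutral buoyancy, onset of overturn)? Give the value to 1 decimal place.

With temperature the only control, equal density requires T_surf′ = T_deep.
T_surf′ = 10.8 °C.
Cooling required: 14.0 − 10.8 = 3.2 °C.

3.2 °C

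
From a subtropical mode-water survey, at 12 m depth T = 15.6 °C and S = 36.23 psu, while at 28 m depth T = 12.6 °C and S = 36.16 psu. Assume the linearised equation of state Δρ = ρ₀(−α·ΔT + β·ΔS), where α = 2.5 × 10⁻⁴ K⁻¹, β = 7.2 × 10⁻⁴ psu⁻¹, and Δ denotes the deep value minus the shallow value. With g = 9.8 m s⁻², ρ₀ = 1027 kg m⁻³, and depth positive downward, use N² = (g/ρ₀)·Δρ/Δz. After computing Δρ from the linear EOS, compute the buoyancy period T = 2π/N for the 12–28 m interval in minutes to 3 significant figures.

5.06 min

ΔT = -3.0 K, ΔS = -0.07 psu (deep − shallow).
Δρ/ρ₀ = −αΔT + βΔS = 7.50 × 10⁻⁴ − 5.04 × 10⁻⁵ = 6.996 × 10⁻⁴, so Δρ ≈ 0.7185 kg m⁻³.
N² = (g/ρ₀)·Δρ/Δz = g·(Δρ/ρ₀)/Δz = 9.8 × 6.996 × 10⁻⁴ / 16 = 4.2851 × 10⁻⁴ s⁻².
N = √(4.2851 × 10⁻⁴) = 0.020700 rad s⁻¹ → T = 2π/N = 303.54 s = 5.0590 min ≈ 5.06 min.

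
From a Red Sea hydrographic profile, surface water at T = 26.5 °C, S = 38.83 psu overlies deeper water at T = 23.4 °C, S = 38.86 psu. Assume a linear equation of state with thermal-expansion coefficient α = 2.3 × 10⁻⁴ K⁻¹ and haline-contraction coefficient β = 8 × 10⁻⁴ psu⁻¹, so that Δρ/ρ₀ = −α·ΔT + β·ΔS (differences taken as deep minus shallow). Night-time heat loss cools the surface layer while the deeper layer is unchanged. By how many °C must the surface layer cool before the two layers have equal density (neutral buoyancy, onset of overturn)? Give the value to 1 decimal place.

Neutral buoyancy requires Δρ = 0, i.e. −α(T_deep − T_surf′) + β(S_deep − S_surf) = 0.
T_surf′ = T_deep − (β/α)·ΔS = 23.4 − (8 × 10⁻⁴/2.3 × 10⁻⁴)·(+0.03) = 23.296 °C.
Cooling required: 26.5 − (23.296) = 3.204 °C.

3.2 °C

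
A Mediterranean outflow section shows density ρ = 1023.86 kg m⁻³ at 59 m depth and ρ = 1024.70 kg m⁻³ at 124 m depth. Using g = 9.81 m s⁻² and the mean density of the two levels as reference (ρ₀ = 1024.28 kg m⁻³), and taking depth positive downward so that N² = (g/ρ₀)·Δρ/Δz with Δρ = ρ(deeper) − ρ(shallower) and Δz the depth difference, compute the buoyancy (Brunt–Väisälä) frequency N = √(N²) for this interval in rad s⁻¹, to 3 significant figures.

0.0111 rad s⁻¹

Δρ = 1024.70 − 1023.86 = 0.84 kg m⁻³ over Δz = 124 − 59 = 65 m.
N² = (9.81/1024.28) × (0.84/65) = 1.2377 × 10⁻⁴ s⁻².
N = √(1.2377 × 10⁻⁴) = 0.011125 rad s⁻¹ ≈ 0.0111 rad s⁻¹.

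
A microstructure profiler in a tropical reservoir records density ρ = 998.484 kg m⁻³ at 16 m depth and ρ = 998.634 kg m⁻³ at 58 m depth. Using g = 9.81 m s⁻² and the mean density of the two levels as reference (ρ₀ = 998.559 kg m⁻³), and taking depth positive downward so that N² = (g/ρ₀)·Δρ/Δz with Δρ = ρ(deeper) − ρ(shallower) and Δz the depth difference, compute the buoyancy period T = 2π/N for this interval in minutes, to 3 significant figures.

Δρ = 998.634 − 998.484 = 0.150 kg m⁻³ over Δz = 58 − 16 = 42 m.
N² = (9.81/998.559) × (0.150/42) = 3.5086 × 10⁻⁵ s⁻².
N = √(3.5086 × 10⁻⁵) = 5.9233 × 10⁻³ rad s⁻¹, so T = 2π/N = 1.0608 × 10³ s = 17.680 min ≈ 17.7 min.

17.7 min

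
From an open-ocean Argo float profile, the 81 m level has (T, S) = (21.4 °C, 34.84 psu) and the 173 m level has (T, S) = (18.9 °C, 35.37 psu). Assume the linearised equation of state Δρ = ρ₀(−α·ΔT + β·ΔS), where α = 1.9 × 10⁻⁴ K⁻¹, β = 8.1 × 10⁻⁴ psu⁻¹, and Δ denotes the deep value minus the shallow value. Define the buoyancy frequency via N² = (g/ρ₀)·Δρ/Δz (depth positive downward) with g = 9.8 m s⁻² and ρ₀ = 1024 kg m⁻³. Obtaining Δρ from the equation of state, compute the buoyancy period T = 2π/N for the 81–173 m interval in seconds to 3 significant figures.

640 s

ΔT = -2.5 K, ΔS = +0.53 psu (deep − shallow).
Δρ/ρ₀ = −αΔT + βΔS = 4.75 × 10⁻⁴ + 4.293 × 10⁻⁴ = 9.043 × 10⁻⁴, so Δρ ≈ 0.9260 kg m⁻³.
N² = (g/ρ₀)·Δρ/Δz = g·(Δρ/ρ₀)/Δz = 9.8 × 9.043 × 10⁻⁴ / 92 = 9.6328 × 10⁻⁵ s⁻².
N = √(9.6328 × 10⁻⁵) = 9.8147 × 10⁻³ rad s⁻¹ → T = 2π/N = 640.18 s ≈ 640 s.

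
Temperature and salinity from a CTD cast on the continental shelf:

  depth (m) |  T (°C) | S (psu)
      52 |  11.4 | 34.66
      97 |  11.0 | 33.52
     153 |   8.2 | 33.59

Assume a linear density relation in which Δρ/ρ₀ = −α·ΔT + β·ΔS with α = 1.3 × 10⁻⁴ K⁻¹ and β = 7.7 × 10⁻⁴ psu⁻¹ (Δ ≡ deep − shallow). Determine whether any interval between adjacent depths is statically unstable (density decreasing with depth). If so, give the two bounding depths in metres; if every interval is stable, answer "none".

52–97 m

Evaluate Δρ/ρ₀ = −αΔT + βΔS across each adjacent pair:
  52–97 m: −αΔT+βΔS = −(1.3 × 10⁻⁴)(-0.4)+(7.7 × 10⁻⁴)(-1.14) = -8.3 × 10⁻⁴ → UNSTABLE
  97–153 m: −αΔT+βΔS = −(1.3 × 10⁻⁴)(-2.8)+(7.7 × 10⁻⁴)(+0.07) = 4.2 × 10⁻⁴ → stable
The 52–97 m interval has Δρ < 0: lighter water underlies denser water.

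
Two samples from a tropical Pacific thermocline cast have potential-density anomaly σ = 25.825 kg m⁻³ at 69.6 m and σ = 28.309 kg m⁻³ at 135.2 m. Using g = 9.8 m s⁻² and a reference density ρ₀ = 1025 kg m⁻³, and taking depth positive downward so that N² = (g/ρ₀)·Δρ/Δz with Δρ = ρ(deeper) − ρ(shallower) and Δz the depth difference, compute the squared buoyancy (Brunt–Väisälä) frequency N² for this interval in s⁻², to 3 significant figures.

3.62 × 10⁻⁴ s⁻²

Δρ = 1028.309 − 1025.825 = 2.484 kg m⁻³ over Δz = 135.2 − 69.6 = 65.6 m.
N² = (9.8/1025) × (2.484/65.6) = 3.6203 × 10⁻⁴ s⁻² ≈ 3.62 × 10⁻⁴ s⁻².
Since Δρ > 0 the layer is stably stratified.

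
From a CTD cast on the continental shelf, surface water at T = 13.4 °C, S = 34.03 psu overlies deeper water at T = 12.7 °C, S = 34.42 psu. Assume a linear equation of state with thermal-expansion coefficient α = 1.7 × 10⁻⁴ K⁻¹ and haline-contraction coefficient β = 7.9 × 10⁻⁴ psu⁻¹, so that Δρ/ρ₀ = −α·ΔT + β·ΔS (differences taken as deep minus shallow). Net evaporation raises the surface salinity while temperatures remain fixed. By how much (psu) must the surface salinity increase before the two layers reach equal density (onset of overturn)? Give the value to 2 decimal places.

0.54 psu

Neutral buoyancy requires −α(T_deep − T_surf) + β(S_deep − S_surf′) = 0.
S_surf′ = S_deep − (α/β)·ΔT = 34.42 − (1.7 × 10⁻⁴/7.9 × 10⁻⁴)·(-0.7) = 34.5706 psu.
Increase required: 34.5706 − 34.03 = 0.5406 psu.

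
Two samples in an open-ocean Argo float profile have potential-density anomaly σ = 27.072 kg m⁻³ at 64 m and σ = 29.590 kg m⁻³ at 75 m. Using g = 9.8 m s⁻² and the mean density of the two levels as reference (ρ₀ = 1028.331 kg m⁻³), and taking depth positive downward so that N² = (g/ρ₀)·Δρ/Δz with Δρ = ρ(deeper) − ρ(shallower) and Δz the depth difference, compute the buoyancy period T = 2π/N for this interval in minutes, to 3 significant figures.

2.24 min

Δρ = 1029.590 − 1027.072 = 2.518 kg m⁻³ over Δz = 75 − 64 = 11 m.
N² = (9.8/1028.331) × (2.518/11) = 2.1815 × 10⁻³ s⁻².
N = √(2.1815 × 10⁻³) = 0.046707 rad s⁻¹, so T = 2π/N = 134.52 s = 2.2420 min ≈ 2.24 min.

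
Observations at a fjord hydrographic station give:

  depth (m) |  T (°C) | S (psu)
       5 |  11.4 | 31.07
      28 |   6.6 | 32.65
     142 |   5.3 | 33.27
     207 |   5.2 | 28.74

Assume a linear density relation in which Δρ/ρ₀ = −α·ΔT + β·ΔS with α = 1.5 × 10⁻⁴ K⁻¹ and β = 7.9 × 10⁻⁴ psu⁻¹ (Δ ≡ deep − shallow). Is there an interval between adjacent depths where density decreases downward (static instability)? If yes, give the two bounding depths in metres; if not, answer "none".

Evaluate Δρ/ρ₀ = −αΔT + βΔS across each adjacent pair:
  5–28 m: −αΔT+βΔS = −(1.5 × 10⁻⁴)(-4.8)+(7.9 × 10⁻⁴)(+1.58) = 2.0 × 10⁻³ → stable
  28–142 m: −αΔT+βΔS = −(1.5 × 10⁻⁴)(-1.3)+(7.9 × 10⁻⁴)(+0.62) = 6.8 × 10⁻⁴ → stable
  142–207 m: −αΔT+βΔS = −(1.5 × 10⁻⁴)(-0.1)+(7.9 × 10⁻⁴)(-4.53) = -3.6 × 10⁻³ → UNSTABLE
The 142–207 m interval has Δρ < 0: lighter water underlies denser water.

142–207 m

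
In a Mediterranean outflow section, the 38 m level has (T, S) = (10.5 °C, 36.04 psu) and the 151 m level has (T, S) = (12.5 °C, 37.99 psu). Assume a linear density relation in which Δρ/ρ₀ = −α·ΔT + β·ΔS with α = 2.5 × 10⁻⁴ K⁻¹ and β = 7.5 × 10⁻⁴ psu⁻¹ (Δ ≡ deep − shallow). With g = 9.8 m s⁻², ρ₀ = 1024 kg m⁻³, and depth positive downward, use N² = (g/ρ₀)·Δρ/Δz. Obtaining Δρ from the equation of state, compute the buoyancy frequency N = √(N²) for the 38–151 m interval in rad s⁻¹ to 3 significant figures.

ΔT = +2.0 K, ΔS = +1.95 psu (deep − shallow).
Δρ/ρ₀ = −αΔT + βΔS = -5.00 × 10⁻⁴ + 1.4625 × 10⁻³ = 9.625 × 10⁻⁴, so Δρ ≈ 0.9856 kg m⁻³.
N² = (g/ρ₀)·Δρ/Δz = g·(Δρ/ρ₀)/Δz = 9.8 × 9.625 × 10⁻⁴ / 113 = 8.3473 × 10⁻⁵ s⁻².
N = √(8.3473 × 10⁻⁵) = 9.1364 × 10⁻³ rad s⁻¹ ≈ 9.14 × 10⁻³ rad s⁻¹.

9.14 × 10⁻³ rad s⁻¹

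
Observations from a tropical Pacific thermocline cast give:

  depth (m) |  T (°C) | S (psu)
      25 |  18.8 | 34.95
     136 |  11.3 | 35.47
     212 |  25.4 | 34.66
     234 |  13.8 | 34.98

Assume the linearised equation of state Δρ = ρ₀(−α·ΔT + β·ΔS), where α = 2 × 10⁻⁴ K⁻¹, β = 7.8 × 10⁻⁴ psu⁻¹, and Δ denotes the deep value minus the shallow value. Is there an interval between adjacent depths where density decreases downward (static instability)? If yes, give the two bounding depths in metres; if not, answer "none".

136–212 m

Evaluate Δρ/ρ₀ = −αΔT + βΔS across each adjacent pair:
  25–136 m: −αΔT+βΔS = −(2 × 10⁻⁴)(-7.5)+(7.8 × 10⁻⁴)(+0.52) = 1.9 × 10⁻³ → stable
  136–212 m: −αΔT+βΔS = −(2 × 10⁻⁴)(+14.1)+(7.8 × 10⁻⁴)(-0.81) = -3.5 × 10⁻³ → UNSTABLE
  212–234 m: −αΔT+βΔS = −(2 × 10⁻⁴)(-11.6)+(7.8 × 10⁻⁴)(+0.32) = 2.6 × 10⁻³ → stable
The 136–212 m interval has Δρ < 0: lighter water underlies denser water.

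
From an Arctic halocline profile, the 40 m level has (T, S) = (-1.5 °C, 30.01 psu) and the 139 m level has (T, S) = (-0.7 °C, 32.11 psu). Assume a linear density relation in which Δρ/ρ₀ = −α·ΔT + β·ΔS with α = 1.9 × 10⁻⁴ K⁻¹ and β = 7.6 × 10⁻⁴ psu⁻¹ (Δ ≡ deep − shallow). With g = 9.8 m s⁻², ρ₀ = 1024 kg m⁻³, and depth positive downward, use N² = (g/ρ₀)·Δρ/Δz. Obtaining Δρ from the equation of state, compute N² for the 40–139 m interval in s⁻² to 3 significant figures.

1.43 × 10⁻⁴ s⁻²

ΔT = +0.8 K, ΔS = +2.10 psu (deep − shallow).
Δρ/ρ₀ = −αΔT + βΔS = -1.52 × 10⁻⁴ + 1.596 × 10⁻³ = 1.444 × 10⁻³, so Δρ ≈ 1.479 kg m⁻³.
N² = (g/ρ₀)·Δρ/Δz = g·(Δρ/ρ₀)/Δz = 9.8 × 1.444 × 10⁻³ / 99 = 1.4294 × 10⁻⁴ s⁻² ≈ 1.43 × 10⁻⁴ s⁻².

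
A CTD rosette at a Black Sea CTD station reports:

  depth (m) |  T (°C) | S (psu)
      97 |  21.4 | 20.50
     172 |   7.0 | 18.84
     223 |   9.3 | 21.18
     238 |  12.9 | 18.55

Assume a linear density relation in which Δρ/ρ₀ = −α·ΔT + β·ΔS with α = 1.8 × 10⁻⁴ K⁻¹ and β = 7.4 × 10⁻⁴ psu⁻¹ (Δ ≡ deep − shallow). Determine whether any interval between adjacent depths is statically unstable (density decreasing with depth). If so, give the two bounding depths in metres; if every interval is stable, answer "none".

Evaluate Δρ/ρ₀ = −αΔT + βΔS across each adjacent pair:
  97–172 m: −αΔT+βΔS = −(1.8 × 10⁻⁴)(-14.4)+(7.4 × 10⁻⁴)(-1.66) = 1.4 × 10⁻³ → stable
  172–223 m: −αΔT+βΔS = −(1.8 × 10⁻⁴)(+2.3)+(7.4 × 10⁻⁴)(+2.34) = 1.3 × 10⁻³ → stable
  223–238 m: −αΔT+βΔS = −(1.8 × 10⁻⁴)(+3.6)+(7.4 × 10⁻⁴)(-2.63) = -2.6 × 10⁻³ → UNSTABLE
The 223–238 m interval has Δρ < 0: lighter water underlies denser water.

223–238 m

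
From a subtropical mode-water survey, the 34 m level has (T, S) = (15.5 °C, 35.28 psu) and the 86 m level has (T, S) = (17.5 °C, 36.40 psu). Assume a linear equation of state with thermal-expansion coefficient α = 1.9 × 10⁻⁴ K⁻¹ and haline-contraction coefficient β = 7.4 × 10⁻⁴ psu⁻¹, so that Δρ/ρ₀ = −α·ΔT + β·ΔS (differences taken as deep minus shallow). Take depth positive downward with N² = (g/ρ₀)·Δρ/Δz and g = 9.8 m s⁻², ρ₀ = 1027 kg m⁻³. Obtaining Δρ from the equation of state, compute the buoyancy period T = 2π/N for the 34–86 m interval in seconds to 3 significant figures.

ΔT = +2.0 K, ΔS = +1.12 psu (deep − shallow).
Δρ/ρ₀ = −αΔT + βΔS = -3.80 × 10⁻⁴ + 8.288 × 10⁻⁴ = 4.488 × 10⁻⁴, so Δρ ≈ 0.4609 kg m⁻³.
N² = (g/ρ₀)·Δρ/Δz = g·(Δρ/ρ₀)/Δz = 9.8 × 4.488 × 10⁻⁴ / 52 = 8.4582 × 10⁻⁵ s⁻².
N = √(8.4582 × 10⁻⁵) = 9.1968 × 10⁻³ rad s⁻¹ → T = 2π/N = 683.19 s ≈ 683 s.

683 s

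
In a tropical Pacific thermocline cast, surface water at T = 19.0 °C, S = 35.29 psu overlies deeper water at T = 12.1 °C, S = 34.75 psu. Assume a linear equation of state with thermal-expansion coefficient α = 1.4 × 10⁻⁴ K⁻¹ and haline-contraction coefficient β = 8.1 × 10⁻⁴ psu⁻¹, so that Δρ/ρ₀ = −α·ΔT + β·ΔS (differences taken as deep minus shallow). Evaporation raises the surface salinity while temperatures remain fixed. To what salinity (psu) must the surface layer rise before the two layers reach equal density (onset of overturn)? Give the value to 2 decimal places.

35.94 psu

Neutral buoyancy requires −α(T_deep − T_surf) + β(S_deep − S_surf′) = 0.
S_surf′ = S_deep − (α/β)·ΔT = 34.75 − (1.4 × 10⁻⁴/8.1 × 10⁻⁴)·(-6.9) = 35.9426 psu.
Increase required: 35.9426 − 35.29 = 0.6526 psu.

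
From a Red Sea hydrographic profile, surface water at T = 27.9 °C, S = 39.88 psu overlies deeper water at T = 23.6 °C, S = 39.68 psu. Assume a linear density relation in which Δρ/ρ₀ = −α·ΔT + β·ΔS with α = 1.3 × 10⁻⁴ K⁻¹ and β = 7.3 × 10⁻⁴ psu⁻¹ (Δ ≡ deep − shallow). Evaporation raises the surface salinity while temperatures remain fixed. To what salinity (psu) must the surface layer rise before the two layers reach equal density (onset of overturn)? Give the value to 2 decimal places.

Neutral buoyancy requires −α(T_deep − T_surf) + β(S_deep − S_surf′) = 0.
S_surf′ = S_deep − (α/β)·ΔT = 39.68 − (1.3 × 10⁻⁴/7.3 × 10⁻⁴)·(-4.3) = 40.4458 psu.
Increase required: 40.4458 − 39.88 = 0.5658 psu.

40.45 psu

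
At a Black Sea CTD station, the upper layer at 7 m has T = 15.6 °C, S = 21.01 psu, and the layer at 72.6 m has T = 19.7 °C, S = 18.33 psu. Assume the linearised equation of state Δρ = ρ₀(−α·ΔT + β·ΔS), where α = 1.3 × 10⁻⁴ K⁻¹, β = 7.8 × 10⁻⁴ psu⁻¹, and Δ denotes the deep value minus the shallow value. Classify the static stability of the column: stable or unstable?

ΔT = 19.7 − 15.6 = +4.1 K and ΔS = 18.33 − 21.01 = -2.68 psu (deep − shallow).
−αΔT = -5.33 × 10⁻⁴; βΔS = -2.0904 × 10⁻³; sum Δρ/ρ₀ = -2.6234 × 10⁻³.
Δρ/ρ₀ < 0, so Δρ < 0: deeper water is lighter → statically unstable; the column would overturn.

unstable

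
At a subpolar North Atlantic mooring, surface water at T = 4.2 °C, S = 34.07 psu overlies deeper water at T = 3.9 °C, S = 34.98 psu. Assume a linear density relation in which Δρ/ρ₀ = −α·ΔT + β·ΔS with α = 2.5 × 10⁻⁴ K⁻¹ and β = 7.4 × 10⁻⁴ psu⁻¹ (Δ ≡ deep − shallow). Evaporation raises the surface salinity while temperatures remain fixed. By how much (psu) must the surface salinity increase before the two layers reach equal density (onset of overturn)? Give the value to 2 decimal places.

1.01 psu

Neutral buoyancy requires −α(T_deep − T_surf) + β(S_deep − S_surf′) = 0.
S_surf′ = S_deep − (α/β)·ΔT = 34.98 − (2.5 × 10⁻⁴/7.4 × 10⁻⁴)·(-0.3) = 35.0814 psu.
Increase required: 35.0814 − 34.07 = 1.0114 psu.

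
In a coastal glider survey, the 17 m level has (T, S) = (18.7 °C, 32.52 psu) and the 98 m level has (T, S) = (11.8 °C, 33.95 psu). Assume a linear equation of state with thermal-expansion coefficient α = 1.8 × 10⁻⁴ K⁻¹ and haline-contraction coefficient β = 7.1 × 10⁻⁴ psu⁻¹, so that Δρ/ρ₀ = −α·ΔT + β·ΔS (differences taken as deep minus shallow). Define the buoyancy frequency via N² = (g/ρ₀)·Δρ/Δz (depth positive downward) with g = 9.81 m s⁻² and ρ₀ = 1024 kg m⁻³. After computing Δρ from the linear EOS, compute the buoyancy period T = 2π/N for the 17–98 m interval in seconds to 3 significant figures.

ΔT = -6.9 K, ΔS = +1.43 psu (deep − shallow).
Δρ/ρ₀ = −αΔT + βΔS = 1.242 × 10⁻³ + 1.0153 × 10⁻³ = 2.2573 × 10⁻³, so Δρ ≈ 2.311 kg m⁻³.
N² = (g/ρ₀)·Δρ/Δz = g·(Δρ/ρ₀)/Δz = 9.81 × 2.2573 × 10⁻³ / 81 = 2.7338 × 10⁻⁴ s⁻².
N = √(2.7338 × 10⁻⁴) = 0.016534 rad s⁻¹ → T = 2π/N = 380.02 s ≈ 380 s.

380 s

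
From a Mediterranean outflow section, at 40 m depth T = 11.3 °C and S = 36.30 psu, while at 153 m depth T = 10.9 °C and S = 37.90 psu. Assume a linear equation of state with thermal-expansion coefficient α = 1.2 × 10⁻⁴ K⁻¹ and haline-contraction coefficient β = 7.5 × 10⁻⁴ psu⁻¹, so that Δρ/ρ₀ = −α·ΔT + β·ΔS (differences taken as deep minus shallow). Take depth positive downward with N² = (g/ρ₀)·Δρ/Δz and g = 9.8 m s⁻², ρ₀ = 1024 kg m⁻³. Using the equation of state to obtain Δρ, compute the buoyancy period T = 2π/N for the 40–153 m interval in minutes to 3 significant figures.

10.1 min

ΔT = -0.4 K, ΔS = +1.60 psu (deep − shallow).
Δρ/ρ₀ = −αΔT + βΔS = 4.80 × 10⁻⁵ + 1.20 × 10⁻³ = 1.248 × 10⁻³, so Δρ ≈ 1.278 kg m⁻³.
N² = (g/ρ₀)·Δρ/Δz = g·(Δρ/ρ₀)/Δz = 9.8 × 1.248 × 10⁻³ / 113 = 1.0823 × 10⁻⁴ s⁻².
N = √(1.0823 × 10⁻⁴) = 0.010403 rad s⁻¹ → T = 2π/N = 603.98 s = 10.066 min ≈ 10.1 min.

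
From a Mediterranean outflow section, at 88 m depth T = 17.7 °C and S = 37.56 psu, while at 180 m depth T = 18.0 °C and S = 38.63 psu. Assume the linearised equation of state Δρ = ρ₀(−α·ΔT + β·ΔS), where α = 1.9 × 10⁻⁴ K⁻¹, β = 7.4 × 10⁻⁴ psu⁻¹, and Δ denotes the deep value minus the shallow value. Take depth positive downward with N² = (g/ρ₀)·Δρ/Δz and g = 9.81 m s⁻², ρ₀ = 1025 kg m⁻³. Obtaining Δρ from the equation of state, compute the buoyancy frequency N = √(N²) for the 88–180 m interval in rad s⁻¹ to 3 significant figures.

ΔT = +0.3 K, ΔS = +1.07 psu (deep − shallow).
Δρ/ρ₀ = −αΔT + βΔS = -5.70 × 10⁻⁵ + 7.918 × 10⁻⁴ = 7.348 × 10⁻⁴, so Δρ ≈ 0.7532 kg m⁻³.
N² = (g/ρ₀)·Δρ/Δz = g·(Δρ/ρ₀)/Δz = 9.81 × 7.348 × 10⁻⁴ / 92 = 7.8352 × 10⁻⁵ s⁻².
N = √(7.8352 × 10⁻⁵) = 8.8517 × 10⁻³ rad s⁻¹ ≈ 8.85 × 10⁻³ rad s⁻¹.

8.85 × 10⁻³ rad s⁻¹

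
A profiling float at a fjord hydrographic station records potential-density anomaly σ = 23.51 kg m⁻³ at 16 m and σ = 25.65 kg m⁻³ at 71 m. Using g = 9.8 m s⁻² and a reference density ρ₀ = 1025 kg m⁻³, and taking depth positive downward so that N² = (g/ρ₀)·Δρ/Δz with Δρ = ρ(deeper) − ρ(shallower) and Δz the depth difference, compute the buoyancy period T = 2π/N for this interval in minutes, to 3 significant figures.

5.43 min

Δρ = 1025.65 − 1023.51 = 2.14 kg m⁻³ over Δz = 71 − 16 = 55 m.
N² = (9.8/1025) × (2.14/55) = 3.7201 × 10⁻⁴ s⁻².
N = √(3.7201 × 10⁻⁴) = 0.019288 rad s⁻¹, so T = 2π/N = 325.76 s = 5.4293 min ≈ 5.43 min.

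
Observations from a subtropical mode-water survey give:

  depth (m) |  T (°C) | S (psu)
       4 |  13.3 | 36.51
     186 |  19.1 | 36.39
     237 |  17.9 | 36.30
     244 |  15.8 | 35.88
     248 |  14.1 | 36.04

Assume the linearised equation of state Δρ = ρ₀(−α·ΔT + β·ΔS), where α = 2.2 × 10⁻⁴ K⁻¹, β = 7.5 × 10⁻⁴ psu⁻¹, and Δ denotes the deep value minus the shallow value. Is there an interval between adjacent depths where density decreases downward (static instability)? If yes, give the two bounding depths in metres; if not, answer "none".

4–186 m

Evaluate Δρ/ρ₀ = −αΔT + βΔS across each adjacent pair:
  4–186 m: −αΔT+βΔS = −(2.2 × 10⁻⁴)(+5.8)+(7.5 × 10⁻⁴)(-0.12) = -1.4 × 10⁻³ → UNSTABLE
  186–237 m: −αΔT+βΔS = −(2.2 × 10⁻⁴)(-1.2)+(7.5 × 10⁻⁴)(-0.09) = 2.0 × 10⁻⁴ → stable
  237–244 m: −αΔT+βΔS = −(2.2 × 10⁻⁴)(-2.1)+(7.5 × 10⁻⁴)(-0.42) = 1.5 × 10⁻⁴ → stable
  244–248 m: −αΔT+βΔS = −(2.2 × 10⁻⁴)(-1.7)+(7.5 × 10⁻⁴)(+0.16) = 4.9 × 10⁻⁴ → stable
The 4–186 m interval has Δρ < 0: lighter water underlies denser water.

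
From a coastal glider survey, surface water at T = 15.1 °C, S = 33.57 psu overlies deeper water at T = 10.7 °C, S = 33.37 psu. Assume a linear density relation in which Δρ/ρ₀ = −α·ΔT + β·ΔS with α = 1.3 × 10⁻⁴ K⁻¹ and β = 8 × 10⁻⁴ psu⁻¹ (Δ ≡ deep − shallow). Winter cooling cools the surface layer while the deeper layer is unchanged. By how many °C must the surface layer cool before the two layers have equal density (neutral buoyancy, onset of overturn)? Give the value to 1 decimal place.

Neutral buoyancy requires Δρ = 0, i.e. −α(T_deep − T_surf′) + β(S_deep − S_surf) = 0.
T_surf′ = T_deep − (β/α)·ΔS = 10.7 − (8 × 10⁻⁴/1.3 × 10⁻⁴)·(-0.20) = 11.931 °C.
Cooling required: 15.1 − (11.931) = 3.169 °C.

3.2 °C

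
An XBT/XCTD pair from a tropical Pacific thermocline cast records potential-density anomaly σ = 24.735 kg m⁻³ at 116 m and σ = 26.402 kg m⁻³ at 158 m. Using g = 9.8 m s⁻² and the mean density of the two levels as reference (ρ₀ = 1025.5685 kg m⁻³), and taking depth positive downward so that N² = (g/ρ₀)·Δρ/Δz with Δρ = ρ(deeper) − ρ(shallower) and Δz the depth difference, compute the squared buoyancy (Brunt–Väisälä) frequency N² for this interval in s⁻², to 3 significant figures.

Δρ = 1026.402 − 1024.735 = 1.667 kg m⁻³ over Δz = 158 − 116 = 42 m.
N² = (9.8/1025.5685) × (1.667/42) = 3.7927 × 10⁻⁴ s⁻² ≈ 3.79 × 10⁻⁴ s⁻².

3.79 × 10⁻⁴ s⁻²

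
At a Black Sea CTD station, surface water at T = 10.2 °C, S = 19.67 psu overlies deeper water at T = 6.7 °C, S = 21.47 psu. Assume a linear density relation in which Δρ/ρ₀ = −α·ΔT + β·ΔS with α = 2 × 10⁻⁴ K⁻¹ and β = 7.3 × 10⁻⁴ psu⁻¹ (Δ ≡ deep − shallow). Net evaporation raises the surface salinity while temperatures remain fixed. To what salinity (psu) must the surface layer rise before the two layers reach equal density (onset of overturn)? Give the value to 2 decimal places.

Neutral buoyancy requires −α(T_deep − T_surf) + β(S_deep − S_surf′) = 0.
S_surf′ = S_deep − (α/β)·ΔT = 21.47 − (2 × 10⁻⁴/7.3 × 10⁻⁴)·(-3.5) = 22.4289 psu.
Increase required: 22.4289 − 19.67 = 2.7589 psu.

22.43 psu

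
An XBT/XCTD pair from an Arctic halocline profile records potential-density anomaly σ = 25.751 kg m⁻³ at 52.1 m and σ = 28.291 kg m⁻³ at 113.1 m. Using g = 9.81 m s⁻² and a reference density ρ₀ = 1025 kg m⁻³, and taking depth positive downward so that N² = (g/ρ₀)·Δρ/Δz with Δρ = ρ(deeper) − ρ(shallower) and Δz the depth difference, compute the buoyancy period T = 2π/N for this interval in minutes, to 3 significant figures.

Δρ = 1028.291 − 1025.751 = 2.540 kg m⁻³ over Δz = 113.1 − 52.1 = 61 m.
N² = (9.81/1025) × (2.540/61) = 3.9852 × 10⁻⁴ s⁻².
N = √(3.9852 × 10⁻⁴) = 0.019963 rad s⁻¹, so T = 2π/N = 314.74 s = 5.2457 min ≈ 5.25 min.

5.25 min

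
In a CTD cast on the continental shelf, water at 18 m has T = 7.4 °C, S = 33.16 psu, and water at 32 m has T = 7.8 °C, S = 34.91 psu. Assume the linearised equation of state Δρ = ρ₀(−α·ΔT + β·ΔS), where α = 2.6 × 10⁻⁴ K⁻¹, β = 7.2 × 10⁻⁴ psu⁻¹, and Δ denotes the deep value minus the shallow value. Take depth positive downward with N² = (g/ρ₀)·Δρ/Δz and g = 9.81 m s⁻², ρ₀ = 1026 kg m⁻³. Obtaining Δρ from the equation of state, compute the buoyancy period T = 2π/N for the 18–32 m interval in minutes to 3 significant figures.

3.68 min

ΔT = +0.4 K, ΔS = +1.75 psu (deep − shallow).
Δρ/ρ₀ = −αΔT + βΔS = -1.04 × 10⁻⁴ + 1.26 × 10⁻³ = 1.156 × 10⁻³, so Δρ ≈ 1.186 kg m⁻³.
N² = (g/ρ₀)·Δρ/Δz = g·(Δρ/ρ₀)/Δz = 9.81 × 1.156 × 10⁻³ / 14 = 8.1003 × 10⁻⁴ s⁻².
N = √(8.1003 × 10⁻⁴) = 0.028461 rad s⁻¹ → T = 2π/N = 220.76 s = 3.6793 min ≈ 3.68 min.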